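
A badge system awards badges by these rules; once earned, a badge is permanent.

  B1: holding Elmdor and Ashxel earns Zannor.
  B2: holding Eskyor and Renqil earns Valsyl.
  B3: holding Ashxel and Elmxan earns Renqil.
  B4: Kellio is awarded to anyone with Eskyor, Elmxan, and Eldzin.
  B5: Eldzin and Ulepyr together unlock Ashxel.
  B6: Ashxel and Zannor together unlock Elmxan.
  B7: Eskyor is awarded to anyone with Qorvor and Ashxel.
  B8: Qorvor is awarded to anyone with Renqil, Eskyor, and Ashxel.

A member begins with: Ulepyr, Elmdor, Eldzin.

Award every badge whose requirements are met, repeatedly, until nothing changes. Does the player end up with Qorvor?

No

Qorvor would need Renqil, Eskyor, and Ashxel (B8), but Eskyor is never earned.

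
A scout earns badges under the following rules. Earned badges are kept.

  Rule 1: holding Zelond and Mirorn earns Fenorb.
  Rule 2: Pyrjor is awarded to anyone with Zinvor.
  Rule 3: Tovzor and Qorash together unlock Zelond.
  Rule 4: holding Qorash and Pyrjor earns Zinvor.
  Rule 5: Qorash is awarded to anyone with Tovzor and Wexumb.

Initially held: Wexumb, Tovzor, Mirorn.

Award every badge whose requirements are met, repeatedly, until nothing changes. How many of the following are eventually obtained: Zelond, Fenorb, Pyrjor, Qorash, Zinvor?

3

With Tovzor and Wexumb, Qorash is earned (Rule 5).
With Tovzor and Qorash, Zelond is earned (Rule 3).
With Zelond and Mirorn, Fenorb is earned (Rule 1).
Zelond: reached.
Fenorb: reached.
Pyrjor would need Zinvor (Rule 2), but Zinvor is never earned.
Qorash: reached.
Zinvor would need Qorash and Pyrjor (Rule 4), but Pyrjor is never earned.
Reached: Zelond, Fenorb, and Qorash — 3 of the 5.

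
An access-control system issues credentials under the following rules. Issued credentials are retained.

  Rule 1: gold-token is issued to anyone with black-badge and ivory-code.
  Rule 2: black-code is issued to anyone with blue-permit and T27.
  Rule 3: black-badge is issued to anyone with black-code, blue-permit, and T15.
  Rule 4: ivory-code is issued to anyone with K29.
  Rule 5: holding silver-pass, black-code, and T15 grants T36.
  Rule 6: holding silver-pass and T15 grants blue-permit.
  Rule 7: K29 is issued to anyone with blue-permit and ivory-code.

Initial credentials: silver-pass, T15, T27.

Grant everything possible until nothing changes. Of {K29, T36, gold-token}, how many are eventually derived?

1

Holding silver-pass and T15 grants blue-permit (Rule 6).
Holding blue-permit and T27 grants black-code (Rule 2).
Holding silver-pass, black-code, and T15 grants T36 (Rule 5).
K29 would need blue-permit and ivory-code (Rule 7), but ivory-code is never granted.
T36: reached.
gold-token would need black-badge and ivory-code (Rule 1), but ivory-code is never granted.
Reached: T36 — 1 of the 3.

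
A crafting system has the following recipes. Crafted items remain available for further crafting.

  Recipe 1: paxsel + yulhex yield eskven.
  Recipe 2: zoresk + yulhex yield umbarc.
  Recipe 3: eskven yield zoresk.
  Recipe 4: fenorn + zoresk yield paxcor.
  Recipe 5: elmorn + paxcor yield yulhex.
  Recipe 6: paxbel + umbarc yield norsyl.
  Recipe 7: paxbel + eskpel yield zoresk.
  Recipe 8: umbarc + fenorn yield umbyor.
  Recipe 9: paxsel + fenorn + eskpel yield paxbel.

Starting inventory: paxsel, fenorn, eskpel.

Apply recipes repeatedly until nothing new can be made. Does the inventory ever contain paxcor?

paxsel + fenorn + eskpel → paxbel (Recipe 9).
Using Recipe 7, paxbel and eskpel make zoresk.
fenorn + zoresk → paxcor (Recipe 4).

Yes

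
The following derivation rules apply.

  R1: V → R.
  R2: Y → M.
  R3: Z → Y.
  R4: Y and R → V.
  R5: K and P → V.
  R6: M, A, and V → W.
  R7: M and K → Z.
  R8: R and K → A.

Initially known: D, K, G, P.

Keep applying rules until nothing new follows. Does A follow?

From K and P, R5 gives V.
V holds, so R follows (R1).
R and K hold, so A follows (R8).

Yes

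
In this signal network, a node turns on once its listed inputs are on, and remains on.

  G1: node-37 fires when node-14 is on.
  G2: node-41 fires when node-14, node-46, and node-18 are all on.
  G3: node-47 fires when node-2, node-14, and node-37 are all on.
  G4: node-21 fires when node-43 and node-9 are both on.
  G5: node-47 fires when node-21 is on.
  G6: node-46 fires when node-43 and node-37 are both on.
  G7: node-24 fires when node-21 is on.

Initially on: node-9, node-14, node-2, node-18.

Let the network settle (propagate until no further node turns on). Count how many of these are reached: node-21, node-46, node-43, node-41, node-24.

0

node-21 would need node-43 and node-9 (G4), but node-43 never turns on.
node-46 would need node-43 and node-37 (G6), but node-43 never turns on.
No rule produces node-43, and it is not given.
node-41 would need node-14, node-46, and node-18 (G2), but node-46 never turns on.
node-24 would need node-21 (G7), but node-21 never turns on.
None of the 5 are reached.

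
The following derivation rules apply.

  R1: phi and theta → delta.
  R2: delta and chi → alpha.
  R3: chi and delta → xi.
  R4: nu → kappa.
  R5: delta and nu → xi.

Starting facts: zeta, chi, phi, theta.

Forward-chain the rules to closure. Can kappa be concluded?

kappa would need nu (R4), but nu is never established.

No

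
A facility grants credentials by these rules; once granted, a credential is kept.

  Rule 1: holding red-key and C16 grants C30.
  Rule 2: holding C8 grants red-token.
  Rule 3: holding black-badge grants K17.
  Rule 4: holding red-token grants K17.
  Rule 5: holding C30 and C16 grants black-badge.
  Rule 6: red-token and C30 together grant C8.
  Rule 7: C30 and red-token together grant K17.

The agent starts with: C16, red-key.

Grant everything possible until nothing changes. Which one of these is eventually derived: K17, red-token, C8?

K17

Holding red-key and C16 grants C30 (Rule 1).
Holding C30 and C16 grants black-badge (Rule 5).
Holding black-badge grants K17 (Rule 3).
C8 would need red-token and C30 (Rule 6), but red-token is never granted. red-token would need C8 (Rule 2), but C8 is never granted.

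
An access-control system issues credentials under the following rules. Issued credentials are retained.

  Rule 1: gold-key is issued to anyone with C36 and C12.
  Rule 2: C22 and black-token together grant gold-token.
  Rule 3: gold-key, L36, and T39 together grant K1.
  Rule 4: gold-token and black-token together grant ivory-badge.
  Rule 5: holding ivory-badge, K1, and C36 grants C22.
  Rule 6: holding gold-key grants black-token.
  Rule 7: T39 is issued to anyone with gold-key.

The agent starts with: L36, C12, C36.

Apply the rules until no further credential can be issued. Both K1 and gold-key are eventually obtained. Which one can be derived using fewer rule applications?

gold-key

gold-key: Holding C36 and C12 grants gold-key (Rule 1). [1 rule application]
K1: Holding C36 and C12 grants gold-key (Rule 1). Holding gold-key grants T39 (Rule 7). Holding gold-key, L36, and T39 grants K1 (Rule 3). [3 rule applications]
gold-key needs fewer.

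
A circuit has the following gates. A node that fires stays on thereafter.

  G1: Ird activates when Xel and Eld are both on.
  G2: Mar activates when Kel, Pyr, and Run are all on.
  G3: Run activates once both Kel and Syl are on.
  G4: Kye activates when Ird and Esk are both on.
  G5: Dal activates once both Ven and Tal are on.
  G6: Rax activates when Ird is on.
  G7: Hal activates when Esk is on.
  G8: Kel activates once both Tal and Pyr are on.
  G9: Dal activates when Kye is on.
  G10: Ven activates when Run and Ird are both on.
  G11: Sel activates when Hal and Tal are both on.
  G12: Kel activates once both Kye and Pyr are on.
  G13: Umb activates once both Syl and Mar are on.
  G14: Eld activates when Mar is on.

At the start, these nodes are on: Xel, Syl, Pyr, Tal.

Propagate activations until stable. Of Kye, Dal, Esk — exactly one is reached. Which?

Tal and Pyr are on, so Kel activates (G8).
Kel and Syl are on, so Run activates (G3).
Kel, Pyr, and Run are on, so Mar activates (G2).
Mar is on, so Eld activates (G14).
G1: Xel and Eld on → Ird on.
Run and Ird are on, so Ven activates (G10).
G5: Ven and Tal on → Dal on.
Kye would need Ird and Esk (G4), but Esk never turns on. No rule produces Esk, and it is not given.

Dal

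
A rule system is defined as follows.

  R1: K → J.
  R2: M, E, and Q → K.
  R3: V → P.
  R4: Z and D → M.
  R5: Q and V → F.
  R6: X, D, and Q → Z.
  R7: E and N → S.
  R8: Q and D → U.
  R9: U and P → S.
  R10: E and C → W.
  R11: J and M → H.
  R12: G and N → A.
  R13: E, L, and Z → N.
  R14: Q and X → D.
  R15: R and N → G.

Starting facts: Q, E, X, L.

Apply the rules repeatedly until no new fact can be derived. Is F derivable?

No

F would need Q and V (R5), but V is never established.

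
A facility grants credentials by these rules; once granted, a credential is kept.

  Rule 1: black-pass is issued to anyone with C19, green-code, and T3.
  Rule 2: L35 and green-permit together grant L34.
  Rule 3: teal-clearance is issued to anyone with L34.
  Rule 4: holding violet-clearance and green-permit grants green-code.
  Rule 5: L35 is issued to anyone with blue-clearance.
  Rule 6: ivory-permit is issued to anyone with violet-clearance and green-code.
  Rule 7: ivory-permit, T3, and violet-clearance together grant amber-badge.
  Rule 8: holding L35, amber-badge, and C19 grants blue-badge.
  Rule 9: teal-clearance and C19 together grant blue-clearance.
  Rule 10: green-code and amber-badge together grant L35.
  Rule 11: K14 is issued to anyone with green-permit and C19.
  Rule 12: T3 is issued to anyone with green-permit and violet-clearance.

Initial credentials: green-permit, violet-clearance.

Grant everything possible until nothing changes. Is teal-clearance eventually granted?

Yes

Holding green-permit and violet-clearance grants T3 (Rule 12).
Holding violet-clearance and green-permit grants green-code (Rule 4).
Holding violet-clearance and green-code grants ivory-permit (Rule 6).
Holding ivory-permit, T3, and violet-clearance grants amber-badge (Rule 7).
Holding green-code and amber-badge grants L35 (Rule 10).
Holding L35 and green-permit grants L34 (Rule 2).
Holding L34 grants teal-clearance (Rule 3).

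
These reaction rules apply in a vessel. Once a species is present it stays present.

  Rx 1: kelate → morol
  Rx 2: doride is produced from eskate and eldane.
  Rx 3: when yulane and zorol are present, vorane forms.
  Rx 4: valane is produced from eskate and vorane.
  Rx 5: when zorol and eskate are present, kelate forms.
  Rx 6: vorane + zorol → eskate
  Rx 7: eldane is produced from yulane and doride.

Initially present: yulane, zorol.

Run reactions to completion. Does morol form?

Yes

yulane and zorol present → vorane forms (Rx 3).
vorane and zorol present → eskate forms (Rx 6).
zorol and eskate present → kelate forms (Rx 5).
kelate present → morol forms (Rx 1).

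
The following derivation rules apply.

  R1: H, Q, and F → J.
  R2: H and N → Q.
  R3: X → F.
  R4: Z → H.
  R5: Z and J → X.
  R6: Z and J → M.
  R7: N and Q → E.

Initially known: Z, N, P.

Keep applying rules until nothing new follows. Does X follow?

X would need Z and J (R5), but J is never established.

No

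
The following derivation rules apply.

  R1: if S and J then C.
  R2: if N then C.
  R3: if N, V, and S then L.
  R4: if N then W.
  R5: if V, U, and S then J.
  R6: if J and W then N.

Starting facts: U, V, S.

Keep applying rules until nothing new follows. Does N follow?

N would need J and W (R6), but W is never established.

No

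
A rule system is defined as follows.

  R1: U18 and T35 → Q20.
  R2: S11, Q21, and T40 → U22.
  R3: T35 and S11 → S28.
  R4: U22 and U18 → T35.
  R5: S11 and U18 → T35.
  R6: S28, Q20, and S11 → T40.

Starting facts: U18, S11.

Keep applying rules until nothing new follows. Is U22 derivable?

No

U22 would need S11, Q21, and T40 (R2), but Q21 is never established.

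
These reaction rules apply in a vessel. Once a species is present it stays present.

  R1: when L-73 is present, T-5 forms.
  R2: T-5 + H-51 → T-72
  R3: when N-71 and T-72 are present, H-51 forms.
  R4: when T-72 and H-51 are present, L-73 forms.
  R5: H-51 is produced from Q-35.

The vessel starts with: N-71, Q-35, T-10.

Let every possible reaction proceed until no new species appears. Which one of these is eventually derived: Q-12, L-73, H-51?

Q-35 present → H-51 forms (R5).
L-73 would need T-72 and H-51 (R4), but T-72 never forms. No rule produces Q-12, and it is not given.

H-51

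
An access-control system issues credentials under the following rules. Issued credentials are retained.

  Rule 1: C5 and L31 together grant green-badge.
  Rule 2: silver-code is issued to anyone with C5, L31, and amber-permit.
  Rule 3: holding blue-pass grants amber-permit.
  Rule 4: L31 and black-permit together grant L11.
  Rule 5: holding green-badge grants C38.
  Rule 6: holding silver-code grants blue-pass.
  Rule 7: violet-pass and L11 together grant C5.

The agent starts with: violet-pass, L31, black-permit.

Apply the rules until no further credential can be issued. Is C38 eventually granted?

Yes

Holding L31 and black-permit grants L11 (Rule 4).
Holding violet-pass and L11 grants C5 (Rule 7).
Holding C5 and L31 grants green-badge (Rule 1).
Holding green-badge grants C38 (Rule 5).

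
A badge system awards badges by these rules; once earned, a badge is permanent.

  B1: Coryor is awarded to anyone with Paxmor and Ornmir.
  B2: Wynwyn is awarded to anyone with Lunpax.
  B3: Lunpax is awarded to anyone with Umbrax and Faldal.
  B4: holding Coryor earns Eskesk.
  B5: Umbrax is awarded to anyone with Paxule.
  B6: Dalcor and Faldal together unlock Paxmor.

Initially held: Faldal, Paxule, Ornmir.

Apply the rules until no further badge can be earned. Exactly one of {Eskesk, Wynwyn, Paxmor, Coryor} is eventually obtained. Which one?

With Paxule, Umbrax is earned (B5).
With Umbrax and Faldal, Lunpax is earned (B3).
With Lunpax, Wynwyn is earned (B2).
Eskesk would need Coryor (B4), but Coryor is never earned. Coryor would need Paxmor and Ornmir (B1), but Paxmor is never earned. Paxmor would need Dalcor and Faldal (B6), but Dalcor is never earned.

Wynwyn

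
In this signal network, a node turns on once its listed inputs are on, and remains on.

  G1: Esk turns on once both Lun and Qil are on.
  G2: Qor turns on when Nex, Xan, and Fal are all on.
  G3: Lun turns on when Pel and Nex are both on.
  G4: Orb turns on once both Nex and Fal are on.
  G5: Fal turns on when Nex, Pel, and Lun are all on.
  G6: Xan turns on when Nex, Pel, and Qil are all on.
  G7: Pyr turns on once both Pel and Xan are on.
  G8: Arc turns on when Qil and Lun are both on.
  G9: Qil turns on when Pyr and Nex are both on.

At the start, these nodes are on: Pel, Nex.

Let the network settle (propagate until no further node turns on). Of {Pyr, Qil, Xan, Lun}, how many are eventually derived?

1

Pel and Nex are on, so Lun turns on (G3).
Pyr would need Pel and Xan (G7), but Xan never turns on.
Qil would need Pyr and Nex (G9), but Pyr never turns on.
Xan would need Nex, Pel, and Qil (G6), but Qil never turns on.
Lun: reached.
Reached: Lun — 1 of the 4.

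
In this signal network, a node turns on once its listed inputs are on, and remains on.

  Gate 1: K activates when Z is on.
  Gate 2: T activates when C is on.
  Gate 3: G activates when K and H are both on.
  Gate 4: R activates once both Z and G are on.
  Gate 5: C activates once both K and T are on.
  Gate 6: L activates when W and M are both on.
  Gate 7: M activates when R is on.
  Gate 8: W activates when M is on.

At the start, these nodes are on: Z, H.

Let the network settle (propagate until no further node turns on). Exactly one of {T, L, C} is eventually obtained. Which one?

L

Gate 1: Z on → K on.
K and H are on, so G activates (Gate 3).
Z and G are on, so R activates (Gate 4).
Gate 7: R on → M on.
M is on, so W activates (Gate 8).
Gate 6: W and M on → L on.
C would need K and T (Gate 5), but T never turns on. T would need C (Gate 2), but C never turns on.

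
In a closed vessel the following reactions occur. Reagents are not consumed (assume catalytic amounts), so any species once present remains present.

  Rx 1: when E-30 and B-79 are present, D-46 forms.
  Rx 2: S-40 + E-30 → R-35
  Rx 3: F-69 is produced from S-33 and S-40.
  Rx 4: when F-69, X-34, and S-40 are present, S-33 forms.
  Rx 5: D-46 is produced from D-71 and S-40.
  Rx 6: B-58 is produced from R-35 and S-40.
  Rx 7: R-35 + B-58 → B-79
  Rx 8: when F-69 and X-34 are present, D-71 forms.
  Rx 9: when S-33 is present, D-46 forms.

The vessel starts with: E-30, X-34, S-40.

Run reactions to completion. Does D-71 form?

D-71 would need F-69 and X-34 (Rx 8), but F-69 never forms.

No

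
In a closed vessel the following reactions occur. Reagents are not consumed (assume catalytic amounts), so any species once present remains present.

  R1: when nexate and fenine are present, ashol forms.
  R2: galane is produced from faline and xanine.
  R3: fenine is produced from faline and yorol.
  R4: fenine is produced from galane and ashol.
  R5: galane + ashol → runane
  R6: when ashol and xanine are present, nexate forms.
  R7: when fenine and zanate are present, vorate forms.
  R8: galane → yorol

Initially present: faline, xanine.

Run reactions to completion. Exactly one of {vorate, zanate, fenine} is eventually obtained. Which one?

faline and xanine present → galane forms (R2).
galane present → yorol forms (R8).
faline and yorol present → fenine forms (R3).
vorate would need fenine and zanate (R7), but zanate never forms. No rule produces zanate, and it is not given.

fenine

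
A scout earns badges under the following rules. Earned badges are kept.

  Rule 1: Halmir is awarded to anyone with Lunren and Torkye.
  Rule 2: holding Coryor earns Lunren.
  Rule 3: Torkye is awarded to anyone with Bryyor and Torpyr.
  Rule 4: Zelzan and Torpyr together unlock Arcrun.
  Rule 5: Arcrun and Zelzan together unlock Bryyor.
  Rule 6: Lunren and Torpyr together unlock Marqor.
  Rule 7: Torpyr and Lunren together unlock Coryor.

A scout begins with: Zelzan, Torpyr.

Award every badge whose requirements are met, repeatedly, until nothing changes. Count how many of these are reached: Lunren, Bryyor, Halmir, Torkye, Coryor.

2

With Zelzan and Torpyr, Arcrun is earned (Rule 4).
With Arcrun and Zelzan, Bryyor is earned (Rule 5).
With Bryyor and Torpyr, Torkye is earned (Rule 3).
Lunren would need Coryor (Rule 2), but Coryor is never earned.
Bryyor: reached.
Halmir would need Lunren and Torkye (Rule 1), but Lunren is never earned.
Torkye: reached.
Coryor would need Torpyr and Lunren (Rule 7), but Lunren is never earned.
Reached: Bryyor and Torkye — 2 of the 5.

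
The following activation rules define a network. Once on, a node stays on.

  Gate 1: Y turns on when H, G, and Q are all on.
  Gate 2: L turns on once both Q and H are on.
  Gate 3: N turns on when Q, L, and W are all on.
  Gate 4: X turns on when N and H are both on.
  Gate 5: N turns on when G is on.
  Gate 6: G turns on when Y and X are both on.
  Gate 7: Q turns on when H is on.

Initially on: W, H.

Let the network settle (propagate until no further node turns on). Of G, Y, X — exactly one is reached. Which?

H is on, so Q turns on (Gate 7).
Q and H are on, so L turns on (Gate 2).
Gate 3: Q, L, and W on → N on.
N and H are on, so X turns on (Gate 4).
G would need Y and X (Gate 6), but Y never turns on. Y would need H, G, and Q (Gate 1), but G never turns on.

X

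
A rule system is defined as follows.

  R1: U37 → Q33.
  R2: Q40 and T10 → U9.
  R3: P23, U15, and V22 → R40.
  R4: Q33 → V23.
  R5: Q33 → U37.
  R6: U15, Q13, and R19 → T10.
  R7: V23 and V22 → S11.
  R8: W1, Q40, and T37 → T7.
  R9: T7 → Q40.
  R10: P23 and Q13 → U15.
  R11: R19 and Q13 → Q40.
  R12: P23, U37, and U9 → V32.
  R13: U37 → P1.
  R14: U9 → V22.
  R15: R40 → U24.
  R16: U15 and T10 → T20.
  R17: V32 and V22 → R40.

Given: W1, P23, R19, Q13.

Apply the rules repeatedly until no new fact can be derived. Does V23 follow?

V23 would need Q33 (R4), but Q33 is never established.

No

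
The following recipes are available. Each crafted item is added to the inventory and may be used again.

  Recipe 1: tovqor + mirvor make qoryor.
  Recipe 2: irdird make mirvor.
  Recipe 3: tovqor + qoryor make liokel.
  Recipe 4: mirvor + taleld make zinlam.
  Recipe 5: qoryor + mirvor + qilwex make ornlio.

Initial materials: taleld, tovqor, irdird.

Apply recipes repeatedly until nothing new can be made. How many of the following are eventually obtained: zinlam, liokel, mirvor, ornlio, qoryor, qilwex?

irdird → mirvor (Recipe 2).
Using Recipe 4, mirvor and taleld make zinlam.
tovqor + mirvor → qoryor (Recipe 1).
tovqor + qoryor → liokel (Recipe 3).
zinlam: reached.
liokel: reached.
mirvor: reached.
ornlio would need qoryor, mirvor, and qilwex (Recipe 5), but qilwex is never obtained.
qoryor: reached.
No rule produces qilwex, and it is not given.
Reached: zinlam, liokel, mirvor, and qoryor — 4 of the 6.

4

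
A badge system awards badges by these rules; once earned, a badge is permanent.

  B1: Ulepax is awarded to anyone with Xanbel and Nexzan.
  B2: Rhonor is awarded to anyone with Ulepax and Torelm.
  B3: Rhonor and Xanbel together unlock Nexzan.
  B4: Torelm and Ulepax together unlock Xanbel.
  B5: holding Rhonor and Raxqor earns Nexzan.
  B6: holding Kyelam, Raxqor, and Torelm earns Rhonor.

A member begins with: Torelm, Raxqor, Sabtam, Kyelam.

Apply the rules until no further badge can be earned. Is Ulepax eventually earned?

Ulepax would need Xanbel and Nexzan (B1), but Xanbel is never earned.

No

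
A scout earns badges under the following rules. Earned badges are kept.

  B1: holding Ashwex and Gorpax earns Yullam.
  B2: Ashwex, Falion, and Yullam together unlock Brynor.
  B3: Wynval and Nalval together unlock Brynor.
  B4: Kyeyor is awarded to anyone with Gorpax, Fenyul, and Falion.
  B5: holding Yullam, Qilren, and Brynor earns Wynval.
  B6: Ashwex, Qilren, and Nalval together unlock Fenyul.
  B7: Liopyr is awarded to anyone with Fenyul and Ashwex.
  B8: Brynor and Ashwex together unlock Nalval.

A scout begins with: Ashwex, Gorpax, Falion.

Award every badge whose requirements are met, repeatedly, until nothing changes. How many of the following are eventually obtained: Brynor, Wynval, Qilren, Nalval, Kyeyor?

2

With Ashwex and Gorpax, Yullam is earned (B1).
With Ashwex, Falion, and Yullam, Brynor is earned (B2).
With Brynor and Ashwex, Nalval is earned (B8).
Brynor: reached.
Wynval would need Yullam, Qilren, and Brynor (B5), but Qilren is never earned.
No rule produces Qilren, and it is not given.
Nalval: reached.
Kyeyor would need Gorpax, Fenyul, and Falion (B4), but Fenyul is never earned.
Reached: Brynor and Nalval — 2 of the 5.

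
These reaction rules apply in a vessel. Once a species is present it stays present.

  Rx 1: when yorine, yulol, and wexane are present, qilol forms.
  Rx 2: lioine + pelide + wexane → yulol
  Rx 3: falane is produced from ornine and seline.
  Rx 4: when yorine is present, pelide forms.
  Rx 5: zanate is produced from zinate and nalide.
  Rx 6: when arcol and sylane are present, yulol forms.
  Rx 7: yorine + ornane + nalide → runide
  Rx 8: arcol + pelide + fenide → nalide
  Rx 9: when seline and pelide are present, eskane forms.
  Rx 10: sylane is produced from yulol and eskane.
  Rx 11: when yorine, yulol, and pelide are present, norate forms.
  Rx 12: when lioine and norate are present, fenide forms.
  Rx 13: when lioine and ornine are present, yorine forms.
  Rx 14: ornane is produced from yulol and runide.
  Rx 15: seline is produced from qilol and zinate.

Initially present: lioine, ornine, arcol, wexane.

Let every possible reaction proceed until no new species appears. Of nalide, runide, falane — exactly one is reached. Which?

lioine and ornine present → yorine forms (Rx 13).
yorine present → pelide forms (Rx 4).
lioine, pelide, and wexane present → yulol forms (Rx 2).
yorine, yulol, and pelide present → norate forms (Rx 11).
lioine and norate present → fenide forms (Rx 12).
arcol, pelide, and fenide present → nalide forms (Rx 8).
falane would need ornine and seline (Rx 3), but seline never forms. runide would need yorine, ornane, and nalide (Rx 7), but ornane never forms.

nalide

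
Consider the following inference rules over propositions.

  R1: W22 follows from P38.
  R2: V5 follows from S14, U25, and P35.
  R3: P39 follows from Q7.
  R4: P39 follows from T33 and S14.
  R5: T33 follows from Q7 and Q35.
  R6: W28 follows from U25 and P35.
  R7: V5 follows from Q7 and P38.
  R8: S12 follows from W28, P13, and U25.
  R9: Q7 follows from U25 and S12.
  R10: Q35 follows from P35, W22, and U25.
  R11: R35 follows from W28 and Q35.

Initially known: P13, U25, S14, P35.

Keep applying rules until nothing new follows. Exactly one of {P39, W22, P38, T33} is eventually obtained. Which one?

P39

U25 and P35 hold, so W28 follows (R6).
W28, P13, and U25 hold, so S12 follows (R8).
U25 and S12 hold, so Q7 follows (R9).
From Q7, R3 gives P39.
W22 would need P38 (R1), but P38 is never established. No rule produces P38, and it is not given. T33 would need Q7 and Q35 (R5), but Q35 is never established.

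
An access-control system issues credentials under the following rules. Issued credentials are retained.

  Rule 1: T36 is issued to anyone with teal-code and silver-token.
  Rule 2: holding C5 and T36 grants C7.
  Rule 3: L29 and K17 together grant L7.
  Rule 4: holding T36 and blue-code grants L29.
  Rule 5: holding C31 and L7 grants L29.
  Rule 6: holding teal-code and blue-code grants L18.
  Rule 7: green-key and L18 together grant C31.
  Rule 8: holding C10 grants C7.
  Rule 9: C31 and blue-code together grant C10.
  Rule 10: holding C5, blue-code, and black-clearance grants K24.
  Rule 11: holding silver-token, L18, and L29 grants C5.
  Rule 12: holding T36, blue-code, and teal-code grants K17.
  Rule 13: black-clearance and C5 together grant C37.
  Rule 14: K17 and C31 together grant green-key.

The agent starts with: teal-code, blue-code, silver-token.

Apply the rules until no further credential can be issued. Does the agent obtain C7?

Holding teal-code and silver-token grants T36 (Rule 1).
Holding teal-code and blue-code grants L18 (Rule 6).
Holding T36 and blue-code grants L29 (Rule 4).
Holding silver-token, L18, and L29 grants C5 (Rule 11).
Holding C5 and T36 grants C7 (Rule 2).

Yes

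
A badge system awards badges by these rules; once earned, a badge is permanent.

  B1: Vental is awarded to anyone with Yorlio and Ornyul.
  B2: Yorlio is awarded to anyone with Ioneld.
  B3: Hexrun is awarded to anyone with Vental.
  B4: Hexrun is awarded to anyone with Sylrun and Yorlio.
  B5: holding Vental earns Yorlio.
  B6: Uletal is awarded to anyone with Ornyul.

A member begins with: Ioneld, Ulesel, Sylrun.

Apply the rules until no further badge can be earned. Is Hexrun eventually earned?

Yes

With Ioneld, Yorlio is earned (B2).
With Sylrun and Yorlio, Hexrun is earned (B4).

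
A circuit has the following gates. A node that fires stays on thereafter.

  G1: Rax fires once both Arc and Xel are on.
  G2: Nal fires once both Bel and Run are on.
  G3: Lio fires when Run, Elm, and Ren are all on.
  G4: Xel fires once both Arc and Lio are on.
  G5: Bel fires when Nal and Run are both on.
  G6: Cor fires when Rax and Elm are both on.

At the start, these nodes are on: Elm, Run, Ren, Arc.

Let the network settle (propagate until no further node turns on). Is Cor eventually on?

Yes

G3: Run, Elm, and Ren on → Lio on.
G4: Arc and Lio on → Xel on.
G1: Arc and Xel on → Rax on.
G6: Rax and Elm on → Cor on.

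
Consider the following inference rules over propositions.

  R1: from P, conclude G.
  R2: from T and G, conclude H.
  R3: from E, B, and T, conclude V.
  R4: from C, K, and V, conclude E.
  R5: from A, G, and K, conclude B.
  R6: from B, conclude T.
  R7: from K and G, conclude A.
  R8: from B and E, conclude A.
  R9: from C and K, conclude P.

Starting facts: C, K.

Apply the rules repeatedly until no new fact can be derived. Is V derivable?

No

V would need E, B, and T (R3), but E is never established.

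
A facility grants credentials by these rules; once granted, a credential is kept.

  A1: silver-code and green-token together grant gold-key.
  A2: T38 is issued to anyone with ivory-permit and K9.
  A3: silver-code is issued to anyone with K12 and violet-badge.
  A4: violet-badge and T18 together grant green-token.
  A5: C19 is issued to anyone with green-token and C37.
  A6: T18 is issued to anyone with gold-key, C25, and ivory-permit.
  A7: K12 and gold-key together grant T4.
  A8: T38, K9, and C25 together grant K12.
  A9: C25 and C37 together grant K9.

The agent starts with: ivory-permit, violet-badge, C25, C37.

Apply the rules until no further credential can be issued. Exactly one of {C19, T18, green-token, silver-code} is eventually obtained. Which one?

Holding C25 and C37 grants K9 (A9).
Holding ivory-permit and K9 grants T38 (A2).
Holding T38, K9, and C25 grants K12 (A8).
Holding K12 and violet-badge grants silver-code (A3).
T18 would need gold-key, C25, and ivory-permit (A6), but gold-key is never granted. C19 would need green-token and C37 (A5), but green-token is never granted. green-token would need violet-badge and T18 (A4), but T18 is never granted.

silver-code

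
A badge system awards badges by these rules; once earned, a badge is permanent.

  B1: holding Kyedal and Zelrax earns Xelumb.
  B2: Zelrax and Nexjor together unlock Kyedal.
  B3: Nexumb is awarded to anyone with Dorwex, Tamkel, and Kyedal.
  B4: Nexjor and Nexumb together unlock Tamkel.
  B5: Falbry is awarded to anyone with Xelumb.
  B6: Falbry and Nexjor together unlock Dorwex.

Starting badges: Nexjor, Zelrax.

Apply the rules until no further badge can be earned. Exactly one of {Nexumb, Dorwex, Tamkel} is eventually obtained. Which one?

Dorwex

With Zelrax and Nexjor, Kyedal is earned (B2).
With Kyedal and Zelrax, Xelumb is earned (B1).
With Xelumb, Falbry is earned (B5).
With Falbry and Nexjor, Dorwex is earned (B6).
Tamkel would need Nexjor and Nexumb (B4), but Nexumb is never earned. Nexumb would need Dorwex, Tamkel, and Kyedal (B3), but Tamkel is never earned.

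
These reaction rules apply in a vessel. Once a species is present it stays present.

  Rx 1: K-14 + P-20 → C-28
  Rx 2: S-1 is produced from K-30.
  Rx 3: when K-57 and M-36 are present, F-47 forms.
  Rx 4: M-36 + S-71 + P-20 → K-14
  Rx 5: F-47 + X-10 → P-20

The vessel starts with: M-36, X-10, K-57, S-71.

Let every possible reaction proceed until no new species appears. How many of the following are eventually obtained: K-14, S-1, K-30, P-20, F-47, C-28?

4

K-57 and M-36 present → F-47 forms (Rx 3).
F-47 and X-10 present → P-20 forms (Rx 5).
M-36, S-71, and P-20 present → K-14 forms (Rx 4).
K-14 and P-20 present → C-28 forms (Rx 1).
K-14: reached.
S-1 would need K-30 (Rx 2), but K-30 never forms.
No rule produces K-30, and it is not given.
P-20: reached.
F-47: reached.
C-28: reached.
Reached: K-14, P-20, F-47, and C-28 — 4 of the 6.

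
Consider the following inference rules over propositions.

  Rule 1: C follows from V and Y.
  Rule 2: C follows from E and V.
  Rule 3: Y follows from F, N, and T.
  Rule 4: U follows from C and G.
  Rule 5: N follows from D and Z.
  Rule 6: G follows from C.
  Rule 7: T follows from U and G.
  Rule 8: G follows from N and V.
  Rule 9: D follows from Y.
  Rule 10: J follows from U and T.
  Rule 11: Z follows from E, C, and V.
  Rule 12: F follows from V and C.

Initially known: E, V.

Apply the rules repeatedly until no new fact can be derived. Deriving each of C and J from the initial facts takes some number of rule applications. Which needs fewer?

C

C: E and V hold, so C follows (Rule 2). [1 rule application]
J: E and V hold, so C follows (Rule 2). From C, Rule 6 gives G. C and G hold, so U follows (Rule 4). From U and G, Rule 7 gives T. U and T hold, so J follows (Rule 10). [5 rule applications]
C needs fewer.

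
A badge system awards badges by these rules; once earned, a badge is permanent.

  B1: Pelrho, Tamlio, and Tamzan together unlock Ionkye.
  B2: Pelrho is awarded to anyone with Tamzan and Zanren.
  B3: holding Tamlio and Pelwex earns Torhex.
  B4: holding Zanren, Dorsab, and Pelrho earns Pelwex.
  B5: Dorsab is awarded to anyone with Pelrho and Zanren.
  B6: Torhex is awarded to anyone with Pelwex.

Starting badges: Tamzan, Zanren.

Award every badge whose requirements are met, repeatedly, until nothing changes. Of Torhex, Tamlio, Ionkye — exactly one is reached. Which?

With Tamzan and Zanren, Pelrho is earned (B2).
With Pelrho and Zanren, Dorsab is earned (B5).
With Zanren, Dorsab, and Pelrho, Pelwex is earned (B4).
With Pelwex, Torhex is earned (B6).
No rule produces Tamlio, and it is not given. Ionkye would need Pelrho, Tamlio, and Tamzan (B1), but Tamlio is never earned.

Torhex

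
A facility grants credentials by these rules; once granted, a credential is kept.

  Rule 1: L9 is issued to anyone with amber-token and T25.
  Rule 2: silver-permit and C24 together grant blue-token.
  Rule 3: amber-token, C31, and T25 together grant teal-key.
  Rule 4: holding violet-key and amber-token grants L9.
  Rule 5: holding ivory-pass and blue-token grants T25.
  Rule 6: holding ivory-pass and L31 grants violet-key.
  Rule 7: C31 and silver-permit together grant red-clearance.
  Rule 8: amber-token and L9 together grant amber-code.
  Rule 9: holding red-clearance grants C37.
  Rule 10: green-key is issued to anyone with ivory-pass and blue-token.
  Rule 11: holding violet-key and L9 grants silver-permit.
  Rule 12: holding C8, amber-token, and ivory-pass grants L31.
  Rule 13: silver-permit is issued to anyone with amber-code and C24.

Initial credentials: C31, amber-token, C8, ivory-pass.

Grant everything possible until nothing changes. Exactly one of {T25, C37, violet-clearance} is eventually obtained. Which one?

Holding C8, amber-token, and ivory-pass grants L31 (Rule 12).
Holding ivory-pass and L31 grants violet-key (Rule 6).
Holding violet-key and amber-token grants L9 (Rule 4).
Holding violet-key and L9 grants silver-permit (Rule 11).
Holding C31 and silver-permit grants red-clearance (Rule 7).
Holding red-clearance grants C37 (Rule 9).
T25 would need ivory-pass and blue-token (Rule 5), but blue-token is never granted. No rule produces violet-clearance, and it is not given.

C37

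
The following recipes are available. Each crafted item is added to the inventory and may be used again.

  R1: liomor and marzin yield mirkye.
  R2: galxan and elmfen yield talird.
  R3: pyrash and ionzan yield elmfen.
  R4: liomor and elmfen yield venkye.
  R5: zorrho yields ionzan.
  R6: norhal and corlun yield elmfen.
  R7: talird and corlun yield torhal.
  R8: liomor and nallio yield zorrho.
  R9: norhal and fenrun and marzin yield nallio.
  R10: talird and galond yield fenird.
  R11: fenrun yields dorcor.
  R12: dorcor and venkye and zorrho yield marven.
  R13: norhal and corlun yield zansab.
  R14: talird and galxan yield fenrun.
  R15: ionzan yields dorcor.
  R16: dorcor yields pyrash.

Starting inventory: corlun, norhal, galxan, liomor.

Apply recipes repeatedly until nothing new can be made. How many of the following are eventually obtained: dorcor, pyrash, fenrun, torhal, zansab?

norhal and corlun → zansab (R13).
Using R6, norhal and corlun make elmfen.
galxan and elmfen → talird (R2).
talird and galxan → fenrun (R14).
Using R7, talird and corlun make torhal.
Using R11, fenrun makes dorcor.
Using R16, dorcor makes pyrash.
dorcor: reached.
pyrash: reached.
fenrun: reached.
torhal: reached.
zansab: reached.
All 5 are reached.

5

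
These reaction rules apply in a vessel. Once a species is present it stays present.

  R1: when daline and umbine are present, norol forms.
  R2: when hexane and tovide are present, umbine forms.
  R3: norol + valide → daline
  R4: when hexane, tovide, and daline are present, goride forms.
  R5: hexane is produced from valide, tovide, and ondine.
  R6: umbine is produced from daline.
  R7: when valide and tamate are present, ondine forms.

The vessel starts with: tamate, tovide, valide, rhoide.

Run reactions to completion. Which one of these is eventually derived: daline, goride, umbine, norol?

umbine

valide and tamate present → ondine forms (R7).
valide, tovide, and ondine present → hexane forms (R5).
hexane and tovide present → umbine forms (R2).
daline would need norol and valide (R3), but norol never forms. norol would need daline and umbine (R1), but daline never forms. goride would need hexane, tovide, and daline (R4), but daline never forms.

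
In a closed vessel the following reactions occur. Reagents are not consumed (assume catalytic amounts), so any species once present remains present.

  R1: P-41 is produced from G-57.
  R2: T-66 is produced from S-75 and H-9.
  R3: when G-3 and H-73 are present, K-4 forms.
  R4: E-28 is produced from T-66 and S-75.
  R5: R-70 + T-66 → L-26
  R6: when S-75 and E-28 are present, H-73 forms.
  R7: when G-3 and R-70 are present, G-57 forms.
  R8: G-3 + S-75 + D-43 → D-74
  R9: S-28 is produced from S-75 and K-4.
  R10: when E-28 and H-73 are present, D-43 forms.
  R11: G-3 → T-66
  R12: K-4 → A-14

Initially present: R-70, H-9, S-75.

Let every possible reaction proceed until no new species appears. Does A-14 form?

A-14 would need K-4 (R12), but K-4 never forms.

No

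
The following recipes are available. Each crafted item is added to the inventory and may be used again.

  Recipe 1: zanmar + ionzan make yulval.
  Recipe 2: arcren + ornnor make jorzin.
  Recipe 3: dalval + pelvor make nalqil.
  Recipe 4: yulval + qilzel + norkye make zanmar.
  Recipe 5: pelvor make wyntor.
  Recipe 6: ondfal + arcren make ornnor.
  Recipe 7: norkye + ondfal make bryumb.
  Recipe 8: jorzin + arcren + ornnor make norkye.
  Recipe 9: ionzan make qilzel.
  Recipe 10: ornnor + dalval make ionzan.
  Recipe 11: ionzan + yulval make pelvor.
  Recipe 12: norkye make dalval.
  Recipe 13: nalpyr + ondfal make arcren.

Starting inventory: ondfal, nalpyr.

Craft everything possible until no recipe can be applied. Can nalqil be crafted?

nalqil would need dalval and pelvor (Recipe 3), but pelvor is never obtained.

No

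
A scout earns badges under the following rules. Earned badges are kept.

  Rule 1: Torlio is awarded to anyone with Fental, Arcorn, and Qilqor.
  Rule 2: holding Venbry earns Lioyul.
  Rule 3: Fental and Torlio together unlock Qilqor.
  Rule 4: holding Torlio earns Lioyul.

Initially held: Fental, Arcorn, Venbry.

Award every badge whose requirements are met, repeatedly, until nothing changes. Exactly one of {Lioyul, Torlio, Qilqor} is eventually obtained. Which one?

With Venbry, Lioyul is earned (Rule 2).
Torlio would need Fental, Arcorn, and Qilqor (Rule 1), but Qilqor is never earned. Qilqor would need Fental and Torlio (Rule 3), but Torlio is never earned.

Lioyul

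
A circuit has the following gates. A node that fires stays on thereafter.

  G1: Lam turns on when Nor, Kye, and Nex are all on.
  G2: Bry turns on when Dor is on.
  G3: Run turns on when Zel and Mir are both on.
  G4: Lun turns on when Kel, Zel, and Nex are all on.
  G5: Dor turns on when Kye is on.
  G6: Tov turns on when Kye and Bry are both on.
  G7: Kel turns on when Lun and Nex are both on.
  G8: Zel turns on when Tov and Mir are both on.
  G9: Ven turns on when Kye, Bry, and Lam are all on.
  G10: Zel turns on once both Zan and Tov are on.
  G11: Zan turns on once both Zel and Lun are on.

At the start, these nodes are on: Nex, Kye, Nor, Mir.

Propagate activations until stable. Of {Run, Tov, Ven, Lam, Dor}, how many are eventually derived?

Kye is on, so Dor turns on (G5).
Nor, Kye, and Nex are on, so Lam turns on (G1).
Dor is on, so Bry turns on (G2).
G6: Kye and Bry on → Tov on.
Kye, Bry, and Lam are on, so Ven turns on (G9).
Tov and Mir are on, so Zel turns on (G8).
G3: Zel and Mir on → Run on.
Run: reached.
Tov: reached.
Ven: reached.
Lam: reached.
Dor: reached.
All 5 are reached.

5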